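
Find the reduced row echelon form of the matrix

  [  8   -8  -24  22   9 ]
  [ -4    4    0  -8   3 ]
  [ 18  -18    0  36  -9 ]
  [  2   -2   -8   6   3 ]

R1 := 1/8·R1
  [  1   -1  -3  11/4  9/8 ]
  [ -4    4   0    -8    3 ]
  [ 18  -18   0    36   -9 ]
  [  2   -2  -8     6    3 ]
R2 := R2 + 4·R1
  [  1   -1   -3  11/4   9/8 ]
  [  0    0  -12     3  15/2 ]
  [ 18  -18    0    36    -9 ]
  [  2   -2   -8     6     3 ]
R3 := R3 − 18·R1
  [ 1  -1   -3   11/4     9/8 ]
  [ 0   0  -12      3    15/2 ]
  [ 0   0   54  -27/2  -117/4 ]
  [ 2  -2   -8      6       3 ]
R4 := R4 − 2·R1
  [ 1  -1   -3   11/4     9/8 ]
  [ 0   0  -12      3    15/2 ]
  [ 0   0   54  -27/2  -117/4 ]
  [ 0   0   -2    1/2     3/4 ]
R2 := -1/12·R2
  [ 1  -1  -3   11/4     9/8 ]
  [ 0   0   1   -1/4    -5/8 ]
  [ 0   0  54  -27/2  -117/4 ]
  [ 0   0  -2    1/2     3/4 ]
R3 := R3 − 54·R2
  [ 1  -1  -3  11/4   9/8 ]
  [ 0   0   1  -1/4  -5/8 ]
  [ 0   0   0     0   9/2 ]
  [ 0   0  -2   1/2   3/4 ]
R4 := R4 + 2·R2
  [ 1  -1  -3  11/4   9/8 ]
  [ 0   0   1  -1/4  -5/8 ]
  [ 0   0   0     0   9/2 ]
  [ 0   0   0     0  -1/2 ]
R3 := 2/9·R3
  [ 1  -1  -3  11/4   9/8 ]
  [ 0   0   1  -1/4  -5/8 ]
  [ 0   0   0     0     1 ]
  [ 0   0   0     0  -1/2 ]
R4 := R4 + 1/2·R3
  [ 1  -1  -3  11/4   9/8 ]
  [ 0   0   1  -1/4  -5/8 ]
  [ 0   0   0     0     1 ]
  [ 0   0   0     0     0 ]
R2 := R2 + 5/8·R3
  [ 1  -1  -3  11/4  9/8 ]
  [ 0   0   1  -1/4    0 ]
  [ 0   0   0     0    1 ]
  [ 0   0   0     0    0 ]
R1 := R1 − 9/8·R3
  [ 1  -1  -3  11/4  0 ]
  [ 0   0   1  -1/4  0 ]
  [ 0   0   0     0  1 ]
  [ 0   0   0     0  0 ]
R1 := R1 + 3·R2
  [ 1  -1  0     2  0 ]
  [ 0   0  1  -1/4  0 ]
  [ 0   0  0     0  1 ]
  [ 0   0  0     0  0 ]

[[1, -1, 0, 2, 0], [0, 0, 1, -1/4, 0], [0, 0, 0, 0, 1], [0, 0, 0, 0, 0]]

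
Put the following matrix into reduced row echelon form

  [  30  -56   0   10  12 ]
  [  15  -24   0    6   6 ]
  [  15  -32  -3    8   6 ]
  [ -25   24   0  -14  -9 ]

r1 := 1/30·r1
  [   1  -28/15   0  1/3  2/5 ]
  [  15     -24   0    6    6 ]
  [  15     -32  -3    8    6 ]
  [ -25      24   0  -14   -9 ]
r2 := r2 − 15·r1
  [   1  -28/15   0  1/3  2/5 ]
  [   0       4   0    1    0 ]
  [  15     -32  -3    8    6 ]
  [ -25      24   0  -14   -9 ]
r3 := r3 − 15·r1
  [   1  -28/15   0  1/3  2/5 ]
  [   0       4   0    1    0 ]
  [   0      -4  -3    3    0 ]
  [ -25      24   0  -14   -9 ]
r4 := r4 + 25·r1
  [ 1  -28/15   0    1/3  2/5 ]
  [ 0       4   0      1    0 ]
  [ 0      -4  -3      3    0 ]
  [ 0   -68/3   0  -17/3    1 ]
r2 := 1/4·r2
  [ 1  -28/15   0    1/3  2/5 ]
  [ 0       1   0    1/4    0 ]
  [ 0      -4  -3      3    0 ]
  [ 0   -68/3   0  -17/3    1 ]
r3 := r3 + 4·r2
  [ 1  -28/15   0    1/3  2/5 ]
  [ 0       1   0    1/4    0 ]
  [ 0       0  -3      4    0 ]
  [ 0   -68/3   0  -17/3    1 ]
r4 := r4 + 68/3·r2
  [ 1  -28/15   0  1/3  2/5 ]
  [ 0       1   0  1/4    0 ]
  [ 0       0  -3    4    0 ]
  [ 0       0   0    0    1 ]
r3 := -1/3·r3
  [ 1  -28/15  0   1/3  2/5 ]
  [ 0       1  0   1/4    0 ]
  [ 0       0  1  -4/3    0 ]
  [ 0       0  0     0    1 ]
r1 := r1 − 2/5·r4
  [ 1  -28/15  0   1/3  0 ]
  [ 0       1  0   1/4  0 ]
  [ 0       0  1  -4/3  0 ]
  [ 0       0  0     0  1 ]
r1 := r1 + 28/15·r2
  [ 1  0  0   4/5  0 ]
  [ 0  1  0   1/4  0 ]
  [ 0  0  1  -4/3  0 ]
  [ 0  0  0     0  1 ]

[[1, 0, 0, 4/5, 0], [0, 1, 0, 1/4, 0], [0, 0, 1, -4/3, 0], [0, 0, 0, 0, 1]]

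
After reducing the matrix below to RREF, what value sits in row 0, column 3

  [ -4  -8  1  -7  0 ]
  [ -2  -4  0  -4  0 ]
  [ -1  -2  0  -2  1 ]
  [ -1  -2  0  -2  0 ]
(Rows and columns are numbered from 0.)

Multiply R1 by -1/4.
  [  1   2  -1/4  7/4  0 ]
  [ -2  -4     0   -4  0 ]
  [ -1  -2     0   -2  1 ]
  [ -1  -2     0   -2  0 ]
Add 2 times R1 to R2.
  [  1   2  -1/4   7/4  0 ]
  [  0   0  -1/2  -1/2  0 ]
  [ -1  -2     0    -2  1 ]
  [ -1  -2     0    -2  0 ]
Add R1 to R3.
  [  1   2  -1/4   7/4  0 ]
  [  0   0  -1/2  -1/2  0 ]
  [  0   0  -1/4  -1/4  1 ]
  [ -1  -2     0    -2  0 ]
Add R1 to R4.
  [ 1  2  -1/4   7/4  0 ]
  [ 0  0  -1/2  -1/2  0 ]
  [ 0  0  -1/4  -1/4  1 ]
  [ 0  0  -1/4  -1/4  0 ]
Multiply R2 by -2.
  [ 1  2  -1/4   7/4  0 ]
  [ 0  0     1     1  0 ]
  [ 0  0  -1/4  -1/4  1 ]
  [ 0  0  -1/4  -1/4  0 ]
Add 1/4 times R2 to R3.
  [ 1  2  -1/4   7/4  0 ]
  [ 0  0     1     1  0 ]
  [ 0  0     0     0  1 ]
  [ 0  0  -1/4  -1/4  0 ]
Add 1/4 times R2 to R4.
  [ 1  2  -1/4  7/4  0 ]
  [ 0  0     1    1  0 ]
  [ 0  0     0    0  1 ]
  [ 0  0     0    0  0 ]
Add 1/4 times R2 to R1.
  [ 1  2  0  2  0 ]
  [ 0  0  1  1  0 ]
  [ 0  0  0  0  1 ]
  [ 0  0  0  0  0 ]

2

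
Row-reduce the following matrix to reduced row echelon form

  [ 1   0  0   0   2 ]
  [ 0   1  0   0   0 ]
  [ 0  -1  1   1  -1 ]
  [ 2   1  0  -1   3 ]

ρ4 -> ρ4 − 2·ρ1
  [ 1   0  0   0   2 ]
  [ 0   1  0   0   0 ]
  [ 0  -1  1   1  -1 ]
  [ 0   1  0  -1  -1 ]
ρ3 -> ρ3 + ρ2
  [ 1  0  0   0   2 ]
  [ 0  1  0   0   0 ]
  [ 0  0  1   1  -1 ]
  [ 0  1  0  -1  -1 ]
ρ4 -> ρ4 − ρ2
  [ 1  0  0   0   2 ]
  [ 0  1  0   0   0 ]
  [ 0  0  1   1  -1 ]
  [ 0  0  0  -1  -1 ]
ρ4 -> -1·ρ4
  [ 1  0  0  0   2 ]
  [ 0  1  0  0   0 ]
  [ 0  0  1  1  -1 ]
  [ 0  0  0  1   1 ]
ρ3 -> ρ3 − ρ4
  [ 1  0  0  0   2 ]
  [ 0  1  0  0   0 ]
  [ 0  0  1  0  -2 ]
  [ 0  0  0  1   1 ]

[[1, 0, 0, 0, 2], [0, 1, 0, 0, 0], [0, 0, 1, 0, -2], [0, 0, 0, 1, 1]]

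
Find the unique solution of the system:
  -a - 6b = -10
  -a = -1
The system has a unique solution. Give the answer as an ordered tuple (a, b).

Form the augmented matrix and row-reduce:
  [ -1  -6  |  -10 ]
  [ -1   0  |   -1 ]
r1 ← -1·r1
  [  1  6  |  10 ]
  [ -1  0  |  -1 ]
r2 ← r2 + r1
  [ 1  6  |  10 ]
  [ 0  6  |   9 ]
r2 ← 1/6·r2
  [ 1  6  |   10 ]
  [ 0  1  |  3/2 ]
r1 ← r1 − 6·r2
  [ 1  0  |    1 ]
  [ 0  1  |  3/2 ]
Reading off the last column: a = 1, b = 3/2.

(1, 3/2)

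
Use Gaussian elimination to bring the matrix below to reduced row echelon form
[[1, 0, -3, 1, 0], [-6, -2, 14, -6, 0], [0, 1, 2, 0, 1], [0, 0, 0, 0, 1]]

[[1, 0, -3, 1, 0], [0, 1, 2, 0, 0], [0, 0, 0, 0, 1], [0, 0, 0, 0, 0]]

r2 → r2 + 6·r1
  [ 1   0  -3  1  0 ]
  [ 0  -2  -4  0  0 ]
  [ 0   1   2  0  1 ]
  [ 0   0   0  0  1 ]
r2 → -1/2·r2
  [ 1  0  -3  1  0 ]
  [ 0  1   2  0  0 ]
  [ 0  1   2  0  1 ]
  [ 0  0   0  0  1 ]
r3 → r3 − r2
  [ 1  0  -3  1  0 ]
  [ 0  1   2  0  0 ]
  [ 0  0   0  0  1 ]
  [ 0  0   0  0  1 ]
r4 → r4 − r3
  [ 1  0  -3  1  0 ]
  [ 0  1   2  0  0 ]
  [ 0  0   0  0  1 ]
  [ 0  0   0  0  0 ]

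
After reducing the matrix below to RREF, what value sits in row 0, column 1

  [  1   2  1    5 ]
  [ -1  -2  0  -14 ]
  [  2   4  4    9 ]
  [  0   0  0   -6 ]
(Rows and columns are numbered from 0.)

2

Add R1 to R2.
Subtract 2 times R1 from R3.
Subtract 2 times R2 from R3.
Multiply R3 by 1/17.
Add 6 times R3 to R4.
Add 9 times R3 to R2.
Subtract 5 times R3 from R1.
Subtract R2 from R1.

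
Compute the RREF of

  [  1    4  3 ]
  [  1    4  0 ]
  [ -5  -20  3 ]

R2 ← R2 − R1
  [  1    4   3 ]
  [  0    0  -3 ]
  [ -5  -20   3 ]
R3 ← R3 + 5·R1
  [ 1  4   3 ]
  [ 0  0  -3 ]
  [ 0  0  18 ]
R2 ← -1/3·R2
  [ 1  4   3 ]
  [ 0  0   1 ]
  [ 0  0  18 ]
R3 ← R3 − 18·R2
  [ 1  4  3 ]
  [ 0  0  1 ]
  [ 0  0  0 ]
R1 ← R1 − 3·R2
  [ 1  4  0 ]
  [ 0  0  1 ]
  [ 0  0  0 ]

[[1, 4, 0], [0, 0, 1], [0, 0, 0]]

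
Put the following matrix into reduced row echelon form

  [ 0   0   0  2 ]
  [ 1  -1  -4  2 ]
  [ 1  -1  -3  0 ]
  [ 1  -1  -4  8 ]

[[1, -1, 0, 0], [0, 0, 1, 0], [0, 0, 0, 1], [0, 0, 0, 0]]

R1 <=> R2
  [ 1  -1  -4  2 ]
  [ 0   0   0  2 ]
  [ 1  -1  -3  0 ]
  [ 1  -1  -4  8 ]
R3 → R3 − R1
  [ 1  -1  -4   2 ]
  [ 0   0   0   2 ]
  [ 0   0   1  -2 ]
  [ 1  -1  -4   8 ]
R4 → R4 − R1
  [ 1  -1  -4   2 ]
  [ 0   0   0   2 ]
  [ 0   0   1  -2 ]
  [ 0   0   0   6 ]
R2 <=> R3
  [ 1  -1  -4   2 ]
  [ 0   0   1  -2 ]
  [ 0   0   0   2 ]
  [ 0   0   0   6 ]
R3 → 1/2·R3
  [ 1  -1  -4   2 ]
  [ 0   0   1  -2 ]
  [ 0   0   0   1 ]
  [ 0   0   0   6 ]
R4 → R4 − 6·R3
  [ 1  -1  -4   2 ]
  [ 0   0   1  -2 ]
  [ 0   0   0   1 ]
  [ 0   0   0   0 ]
R2 → R2 + 2·R3
  [ 1  -1  -4  2 ]
  [ 0   0   1  0 ]
  [ 0   0   0  1 ]
  [ 0   0   0  0 ]
R1 → R1 − 2·R3
  [ 1  -1  -4  0 ]
  [ 0   0   1  0 ]
  [ 0   0   0  1 ]
  [ 0   0   0  0 ]
R1 → R1 + 4·R2
  [ 1  -1  0  0 ]
  [ 0   0  1  0 ]
  [ 0   0  0  1 ]
  [ 0   0  0  0 ]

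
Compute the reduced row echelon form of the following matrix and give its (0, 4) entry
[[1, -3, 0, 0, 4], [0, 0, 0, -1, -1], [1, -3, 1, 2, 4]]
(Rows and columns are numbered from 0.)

Subtract R1 from R3.
  [ 1  -3  0   0   4 ]
  [ 0   0  0  -1  -1 ]
  [ 0   0  1   2   0 ]
Swap R2 and R3.
  [ 1  -3  0   0   4 ]
  [ 0   0  1   2   0 ]
  [ 0   0  0  -1  -1 ]
Multiply R3 by -1.
  [ 1  -3  0  0  4 ]
  [ 0   0  1  2  0 ]
  [ 0   0  0  1  1 ]
Subtract 2 times R3 from R2.
  [ 1  -3  0  0   4 ]
  [ 0   0  1  0  -2 ]
  [ 0   0  0  1   1 ]

4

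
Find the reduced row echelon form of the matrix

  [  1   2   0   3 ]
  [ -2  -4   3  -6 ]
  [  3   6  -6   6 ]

R2 -> R2 + 2·R1
  [ 1  2   0  3 ]
  [ 0  0   3  0 ]
  [ 3  6  -6  6 ]
R3 -> R3 − 3·R1
  [ 1  2   0   3 ]
  [ 0  0   3   0 ]
  [ 0  0  -6  -3 ]
R2 -> 1/3·R2
  [ 1  2   0   3 ]
  [ 0  0   1   0 ]
  [ 0  0  -6  -3 ]
R3 -> R3 + 6·R2
  [ 1  2  0   3 ]
  [ 0  0  1   0 ]
  [ 0  0  0  -3 ]
R3 -> -1/3·R3
  [ 1  2  0  3 ]
  [ 0  0  1  0 ]
  [ 0  0  0  1 ]
R1 -> R1 − 3·R3
  [ 1  2  0  0 ]
  [ 0  0  1  0 ]
  [ 0  0  0  1 ]

[[1, 2, 0, 0], [0, 0, 1, 0], [0, 0, 0, 1]]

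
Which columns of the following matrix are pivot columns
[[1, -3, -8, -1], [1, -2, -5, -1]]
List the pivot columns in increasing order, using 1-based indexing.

1, 2

ρ2 ← ρ2 − ρ1
ρ1 ← ρ1 + 3·ρ2
Pivot columns are the columns containing a leading 1.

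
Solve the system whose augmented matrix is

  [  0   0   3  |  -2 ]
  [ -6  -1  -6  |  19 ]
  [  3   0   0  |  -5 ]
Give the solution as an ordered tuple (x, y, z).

Swap ρ1 and ρ2.
  [ -6  -1  -6  |  19 ]
  [  0   0   3  |  -2 ]
  [  3   0   0  |  -5 ]
Multiply ρ1 by -1/6.
  [ 1  1/6  1  |  -19/6 ]
  [ 0    0  3  |     -2 ]
  [ 3    0  0  |     -5 ]
Subtract 3 times ρ1 from ρ3.
  [ 1   1/6   1  |  -19/6 ]
  [ 0     0   3  |     -2 ]
  [ 0  -1/2  -3  |    9/2 ]
Swap ρ2 and ρ3.
  [ 1   1/6   1  |  -19/6 ]
  [ 0  -1/2  -3  |    9/2 ]
  [ 0     0   3  |     -2 ]
Multiply ρ2 by -2.
  [ 1  1/6  1  |  -19/6 ]
  [ 0    1  6  |     -9 ]
  [ 0    0  3  |     -2 ]
Multiply ρ3 by 1/3.
  [ 1  1/6  1  |  -19/6 ]
  [ 0    1  6  |     -9 ]
  [ 0    0  1  |   -2/3 ]
Subtract 6 times ρ3 from ρ2.
  [ 1  1/6  1  |  -19/6 ]
  [ 0    1  0  |     -5 ]
  [ 0    0  1  |   -2/3 ]
Subtract ρ3 from ρ1.
  [ 1  1/6  0  |  -5/2 ]
  [ 0    1  0  |    -5 ]
  [ 0    0  1  |  -2/3 ]
Subtract 1/6 times ρ2 from ρ1.
  [ 1  0  0  |  -5/3 ]
  [ 0  1  0  |    -5 ]
  [ 0  0  1  |  -2/3 ]
Reading off the last column: x = -5/3, y = -5, z = -2/3.

(-5/3, -5, -2/3)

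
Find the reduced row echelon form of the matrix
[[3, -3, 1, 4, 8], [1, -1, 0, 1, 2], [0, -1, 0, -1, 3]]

ρ1 := 1/3·ρ1
  [ 1  -1  1/3  4/3  8/3 ]
  [ 1  -1    0    1    2 ]
  [ 0  -1    0   -1    3 ]
ρ2 := ρ2 − ρ1
  [ 1  -1   1/3   4/3   8/3 ]
  [ 0   0  -1/3  -1/3  -2/3 ]
  [ 0  -1     0    -1     3 ]
ρ2 <-> ρ3
  [ 1  -1   1/3   4/3   8/3 ]
  [ 0  -1     0    -1     3 ]
  [ 0   0  -1/3  -1/3  -2/3 ]
ρ2 := -1·ρ2
  [ 1  -1   1/3   4/3   8/3 ]
  [ 0   1     0     1    -3 ]
  [ 0   0  -1/3  -1/3  -2/3 ]
ρ3 := -3·ρ3
  [ 1  -1  1/3  4/3  8/3 ]
  [ 0   1    0    1   -3 ]
  [ 0   0    1    1    2 ]
ρ1 := ρ1 − 1/3·ρ3
  [ 1  -1  0  1   2 ]
  [ 0   1  0  1  -3 ]
  [ 0   0  1  1   2 ]
ρ1 := ρ1 + ρ2
  [ 1  0  0  2  -1 ]
  [ 0  1  0  1  -3 ]
  [ 0  0  1  1   2 ]

[[1, 0, 0, 2, -1], [0, 1, 0, 1, -3], [0, 0, 1, 1, 2]]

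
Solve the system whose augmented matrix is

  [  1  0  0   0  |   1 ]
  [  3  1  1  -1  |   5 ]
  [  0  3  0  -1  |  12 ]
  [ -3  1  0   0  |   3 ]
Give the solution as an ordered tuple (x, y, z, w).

(1, 6, 2, 6)

Subtract 3 times ρ1 from ρ2.
Add 3 times ρ1 to ρ4.
Subtract 3 times ρ2 from ρ3.
Subtract ρ2 from ρ4.
Multiply ρ3 by -1/3.
Add ρ3 to ρ4.
Multiply ρ4 by 3.
Add 2/3 times ρ4 to ρ3.
Add ρ4 to ρ2.
Subtract ρ3 from ρ2.
Reading off the last column: x = 1, y = 6, z = 2, w = 6.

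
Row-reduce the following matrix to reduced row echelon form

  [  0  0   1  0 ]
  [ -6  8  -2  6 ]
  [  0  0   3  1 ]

R1 <-> R2
  [ -6  8  -2  6 ]
  [  0  0   1  0 ]
  [  0  0   3  1 ]
R1 ← -1/6·R1
  [ 1  -4/3  1/3  -1 ]
  [ 0     0    1   0 ]
  [ 0     0    3   1 ]
R3 ← R3 − 3·R2
  [ 1  -4/3  1/3  -1 ]
  [ 0     0    1   0 ]
  [ 0     0    0   1 ]
R1 ← R1 + R3
  [ 1  -4/3  1/3  0 ]
  [ 0     0    1  0 ]
  [ 0     0    0  1 ]
R1 ← R1 − 1/3·R2
  [ 1  -4/3  0  0 ]
  [ 0     0  1  0 ]
  [ 0     0  0  1 ]

[[1, -4/3, 0, 0], [0, 0, 1, 0], [0, 0, 0, 1]]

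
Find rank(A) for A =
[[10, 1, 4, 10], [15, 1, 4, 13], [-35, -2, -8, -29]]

rank = 2

R1 ← 1/10·R1
  [   1  1/10  2/5    1 ]
  [  15     1    4   13 ]
  [ -35    -2   -8  -29 ]
R2 ← R2 − 15·R1
  [   1  1/10  2/5    1 ]
  [   0  -1/2   -2   -2 ]
  [ -35    -2   -8  -29 ]
R3 ← R3 + 35·R1
  [ 1  1/10  2/5   1 ]
  [ 0  -1/2   -2  -2 ]
  [ 0   3/2    6   6 ]
R2 ← -2·R2
  [ 1  1/10  2/5  1 ]
  [ 0     1    4  4 ]
  [ 0   3/2    6  6 ]
R3 ← R3 − 3/2·R2
  [ 1  1/10  2/5  1 ]
  [ 0     1    4  4 ]
  [ 0     0    0  0 ]
R1 ← R1 − 1/10·R2
  [ 1  0  0  3/5 ]
  [ 0  1  4    4 ]
  [ 0  0  0    0 ]
The reduced form has 2 nonzero rows.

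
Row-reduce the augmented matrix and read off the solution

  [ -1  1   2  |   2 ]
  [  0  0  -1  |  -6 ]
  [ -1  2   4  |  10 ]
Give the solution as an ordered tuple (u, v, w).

ρ1 -> -1·ρ1
  [  1  -1  -2  |  -2 ]
  [  0   0  -1  |  -6 ]
  [ -1   2   4  |  10 ]
ρ3 -> ρ3 + ρ1
  [ 1  -1  -2  |  -2 ]
  [ 0   0  -1  |  -6 ]
  [ 0   1   2  |   8 ]
ρ2 <=> ρ3
  [ 1  -1  -2  |  -2 ]
  [ 0   1   2  |   8 ]
  [ 0   0  -1  |  -6 ]
ρ3 -> -1·ρ3
  [ 1  -1  -2  |  -2 ]
  [ 0   1   2  |   8 ]
  [ 0   0   1  |   6 ]
ρ2 -> ρ2 − 2·ρ3
  [ 1  -1  -2  |  -2 ]
  [ 0   1   0  |  -4 ]
  [ 0   0   1  |   6 ]
ρ1 -> ρ1 + 2·ρ3
  [ 1  -1  0  |  10 ]
  [ 0   1  0  |  -4 ]
  [ 0   0  1  |   6 ]
ρ1 -> ρ1 + ρ2
  [ 1  0  0  |   6 ]
  [ 0  1  0  |  -4 ]
  [ 0  0  1  |   6 ]
Reading off the last column: u = 6, v = -4, w = 6.

(6, -4, 6)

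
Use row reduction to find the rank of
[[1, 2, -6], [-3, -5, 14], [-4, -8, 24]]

Add 3 times R1 to R2.
Add 4 times R1 to R3.
Subtract 2 times R2 from R1.
The reduced form has 2 nonzero rows.

rank = 2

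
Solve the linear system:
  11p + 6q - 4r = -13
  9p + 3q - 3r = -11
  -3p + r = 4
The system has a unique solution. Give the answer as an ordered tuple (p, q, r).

Form the augmented matrix and row-reduce:
  [ 11  6  -4  |  -13 ]
  [  9  3  -3  |  -11 ]
  [ -3  0   1  |    4 ]
R1 → 1/11·R1
  [  1  6/11  -4/11  |  -13/11 ]
  [  9     3     -3  |     -11 ]
  [ -3     0      1  |       4 ]
R2 → R2 − 9·R1
  [  1    6/11  -4/11  |  -13/11 ]
  [  0  -21/11   3/11  |   -4/11 ]
  [ -3       0      1  |       4 ]
R3 → R3 + 3·R1
  [ 1    6/11  -4/11  |  -13/11 ]
  [ 0  -21/11   3/11  |   -4/11 ]
  [ 0   18/11  -1/11  |    5/11 ]
R2 → -11/21·R2
  [ 1   6/11  -4/11  |  -13/11 ]
  [ 0      1   -1/7  |    4/21 ]
  [ 0  18/11  -1/11  |    5/11 ]
R3 → R3 − 18/11·R2
  [ 1  6/11  -4/11  |  -13/11 ]
  [ 0     1   -1/7  |    4/21 ]
  [ 0     0    1/7  |     1/7 ]
R3 → 7·R3
  [ 1  6/11  -4/11  |  -13/11 ]
  [ 0     1   -1/7  |    4/21 ]
  [ 0     0      1  |       1 ]
R2 → R2 + 1/7·R3
  [ 1  6/11  -4/11  |  -13/11 ]
  [ 0     1      0  |     1/3 ]
  [ 0     0      1  |       1 ]
R1 → R1 + 4/11·R3
  [ 1  6/11  0  |  -9/11 ]
  [ 0     1  0  |    1/3 ]
  [ 0     0  1  |      1 ]
R1 → R1 − 6/11·R2
  [ 1  0  0  |   -1 ]
  [ 0  1  0  |  1/3 ]
  [ 0  0  1  |    1 ]
Reading off the last column: p = -1, q = 1/3, r = 1.

(-1, 1/3, 1)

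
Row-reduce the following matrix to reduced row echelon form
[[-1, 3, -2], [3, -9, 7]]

[[1, -3, 0], [0, 0, 1]]

r1 → -1·r1
  [ 1  -3  2 ]
  [ 3  -9  7 ]
r2 → r2 − 3·r1
  [ 1  -3  2 ]
  [ 0   0  1 ]
r1 → r1 − 2·r2
  [ 1  -3  0 ]
  [ 0   0  1 ]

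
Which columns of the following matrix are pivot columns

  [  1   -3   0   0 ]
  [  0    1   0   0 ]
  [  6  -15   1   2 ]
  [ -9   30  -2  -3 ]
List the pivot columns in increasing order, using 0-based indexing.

0, 1, 2, 3

ρ3 → ρ3 − 6·ρ1
  [  1  -3   0   0 ]
  [  0   1   0   0 ]
  [  0   3   1   2 ]
  [ -9  30  -2  -3 ]
ρ4 → ρ4 + 9·ρ1
  [ 1  -3   0   0 ]
  [ 0   1   0   0 ]
  [ 0   3   1   2 ]
  [ 0   3  -2  -3 ]
ρ3 → ρ3 − 3·ρ2
  [ 1  -3   0   0 ]
  [ 0   1   0   0 ]
  [ 0   0   1   2 ]
  [ 0   3  -2  -3 ]
ρ4 → ρ4 − 3·ρ2
  [ 1  -3   0   0 ]
  [ 0   1   0   0 ]
  [ 0   0   1   2 ]
  [ 0   0  -2  -3 ]
ρ4 → ρ4 + 2·ρ3
  [ 1  -3  0  0 ]
  [ 0   1  0  0 ]
  [ 0   0  1  2 ]
  [ 0   0  0  1 ]
ρ3 → ρ3 − 2·ρ4
  [ 1  -3  0  0 ]
  [ 0   1  0  0 ]
  [ 0   0  1  0 ]
  [ 0   0  0  1 ]
ρ1 → ρ1 + 3·ρ2
  [ 1  0  0  0 ]
  [ 0  1  0  0 ]
  [ 0  0  1  0 ]
  [ 0  0  0  1 ]
Pivot columns are the columns containing a leading 1.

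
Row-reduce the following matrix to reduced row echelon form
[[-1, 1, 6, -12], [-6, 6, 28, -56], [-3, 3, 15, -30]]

ρ1 ← -1·ρ1
  [  1  -1  -6   12 ]
  [ -6   6  28  -56 ]
  [ -3   3  15  -30 ]
ρ2 ← ρ2 + 6·ρ1
  [  1  -1  -6   12 ]
  [  0   0  -8   16 ]
  [ -3   3  15  -30 ]
ρ3 ← ρ3 + 3·ρ1
  [ 1  -1  -6  12 ]
  [ 0   0  -8  16 ]
  [ 0   0  -3   6 ]
ρ2 ← -1/8·ρ2
  [ 1  -1  -6  12 ]
  [ 0   0   1  -2 ]
  [ 0   0  -3   6 ]
ρ3 ← ρ3 + 3·ρ2
  [ 1  -1  -6  12 ]
  [ 0   0   1  -2 ]
  [ 0   0   0   0 ]
ρ1 ← ρ1 + 6·ρ2
  [ 1  -1  0   0 ]
  [ 0   0  1  -2 ]
  [ 0   0  0   0 ]

[[1, -1, 0, 0], [0, 0, 1, -2], [0, 0, 0, 0]]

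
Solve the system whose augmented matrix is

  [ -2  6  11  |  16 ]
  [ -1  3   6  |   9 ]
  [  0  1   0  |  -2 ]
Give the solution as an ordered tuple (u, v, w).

Multiply r1 by -1/2.
  [  1  -3  -11/2  |  -8 ]
  [ -1   3      6  |   9 ]
  [  0   1      0  |  -2 ]
Add r1 to r2.
  [ 1  -3  -11/2  |  -8 ]
  [ 0   0    1/2  |   1 ]
  [ 0   1      0  |  -2 ]
Swap r2 and r3.
  [ 1  -3  -11/2  |  -8 ]
  [ 0   1      0  |  -2 ]
  [ 0   0    1/2  |   1 ]
Multiply r3 by 2.
  [ 1  -3  -11/2  |  -8 ]
  [ 0   1      0  |  -2 ]
  [ 0   0      1  |   2 ]
Add 11/2 times r3 to r1.
  [ 1  -3  0  |   3 ]
  [ 0   1  0  |  -2 ]
  [ 0   0  1  |   2 ]
Add 3 times r2 to r1.
  [ 1  0  0  |  -3 ]
  [ 0  1  0  |  -2 ]
  [ 0  0  1  |   2 ]
Reading off the last column: u = -3, v = -2, w = 2.

(-3, -2, 2)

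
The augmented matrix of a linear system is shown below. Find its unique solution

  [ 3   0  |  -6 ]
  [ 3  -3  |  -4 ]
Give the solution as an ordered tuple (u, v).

(-2, -2/3)

R1 → 1/3·R1
  [ 1   0  |  -2 ]
  [ 3  -3  |  -4 ]
R2 → R2 − 3·R1
  [ 1   0  |  -2 ]
  [ 0  -3  |   2 ]
R2 → -1/3·R2
  [ 1  0  |    -2 ]
  [ 0  1  |  -2/3 ]
Reading off the last column: u = -2, v = -2/3.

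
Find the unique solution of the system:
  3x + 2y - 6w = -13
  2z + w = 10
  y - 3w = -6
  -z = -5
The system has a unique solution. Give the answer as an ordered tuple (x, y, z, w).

Form the augmented matrix and row-reduce:
  [ 3  2   0  -6  |  -13 ]
  [ 0  0   2   1  |   10 ]
  [ 0  1   0  -3  |   -6 ]
  [ 0  0  -1   0  |   -5 ]
R1 := 1/3·R1
  [ 1  2/3   0  -2  |  -13/3 ]
  [ 0    0   2   1  |     10 ]
  [ 0    1   0  -3  |     -6 ]
  [ 0    0  -1   0  |     -5 ]
R2 <-> R3
  [ 1  2/3   0  -2  |  -13/3 ]
  [ 0    1   0  -3  |     -6 ]
  [ 0    0   2   1  |     10 ]
  [ 0    0  -1   0  |     -5 ]
R3 := 1/2·R3
  [ 1  2/3   0   -2  |  -13/3 ]
  [ 0    1   0   -3  |     -6 ]
  [ 0    0   1  1/2  |      5 ]
  [ 0    0  -1    0  |     -5 ]
R4 := R4 + R3
  [ 1  2/3  0   -2  |  -13/3 ]
  [ 0    1  0   -3  |     -6 ]
  [ 0    0  1  1/2  |      5 ]
  [ 0    0  0  1/2  |      0 ]
R4 := 2·R4
  [ 1  2/3  0   -2  |  -13/3 ]
  [ 0    1  0   -3  |     -6 ]
  [ 0    0  1  1/2  |      5 ]
  [ 0    0  0    1  |      0 ]
R3 := R3 − 1/2·R4
  [ 1  2/3  0  -2  |  -13/3 ]
  [ 0    1  0  -3  |     -6 ]
  [ 0    0  1   0  |      5 ]
  [ 0    0  0   1  |      0 ]
R2 := R2 + 3·R4
  [ 1  2/3  0  -2  |  -13/3 ]
  [ 0    1  0   0  |     -6 ]
  [ 0    0  1   0  |      5 ]
  [ 0    0  0   1  |      0 ]
R1 := R1 + 2·R4
  [ 1  2/3  0  0  |  -13/3 ]
  [ 0    1  0  0  |     -6 ]
  [ 0    0  1  0  |      5 ]
  [ 0    0  0  1  |      0 ]
R1 := R1 − 2/3·R2
  [ 1  0  0  0  |  -1/3 ]
  [ 0  1  0  0  |    -6 ]
  [ 0  0  1  0  |     5 ]
  [ 0  0  0  1  |     0 ]
Reading off the last column: x = -1/3, y = -6, z = 5, w = 0.

(-1/3, -6, 5, 0)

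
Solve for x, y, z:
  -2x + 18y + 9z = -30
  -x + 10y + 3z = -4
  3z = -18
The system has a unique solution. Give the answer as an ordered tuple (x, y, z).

Form the augmented matrix and row-reduce:
  [ -2  18  9  |  -30 ]
  [ -1  10  3  |   -4 ]
  [  0   0  3  |  -18 ]
r1 -> -1/2·r1
  [  1  -9  -9/2  |   15 ]
  [ -1  10     3  |   -4 ]
  [  0   0     3  |  -18 ]
r2 -> r2 + r1
  [ 1  -9  -9/2  |   15 ]
  [ 0   1  -3/2  |   11 ]
  [ 0   0     3  |  -18 ]
r3 -> 1/3·r3
  [ 1  -9  -9/2  |  15 ]
  [ 0   1  -3/2  |  11 ]
  [ 0   0     1  |  -6 ]
r2 -> r2 + 3/2·r3
  [ 1  -9  -9/2  |  15 ]
  [ 0   1     0  |   2 ]
  [ 0   0     1  |  -6 ]
r1 -> r1 + 9/2·r3
  [ 1  -9  0  |  -12 ]
  [ 0   1  0  |    2 ]
  [ 0   0  1  |   -6 ]
r1 -> r1 + 9·r2
  [ 1  0  0  |   6 ]
  [ 0  1  0  |   2 ]
  [ 0  0  1  |  -6 ]
Reading off the last column: x = 6, y = 2, z = -6.

(6, 2, -6)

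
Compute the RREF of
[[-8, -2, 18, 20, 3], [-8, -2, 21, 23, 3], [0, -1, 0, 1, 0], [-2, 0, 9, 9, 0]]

[[1, 0, 0, 0, 0], [0, 1, 0, -1, 0], [0, 0, 1, 1, 0], [0, 0, 0, 0, 1]]

R1 → -1/8·R1
  [  1  1/4  -9/4  -5/2  -3/8 ]
  [ -8   -2    21    23     3 ]
  [  0   -1     0     1     0 ]
  [ -2    0     9     9     0 ]
R2 → R2 + 8·R1
  [  1  1/4  -9/4  -5/2  -3/8 ]
  [  0    0     3     3     0 ]
  [  0   -1     0     1     0 ]
  [ -2    0     9     9     0 ]
R4 → R4 + 2·R1
  [ 1  1/4  -9/4  -5/2  -3/8 ]
  [ 0    0     3     3     0 ]
  [ 0   -1     0     1     0 ]
  [ 0  1/2   9/2     4  -3/4 ]
R2 ↔ R3
  [ 1  1/4  -9/4  -5/2  -3/8 ]
  [ 0   -1     0     1     0 ]
  [ 0    0     3     3     0 ]
  [ 0  1/2   9/2     4  -3/4 ]
R2 → -1·R2
  [ 1  1/4  -9/4  -5/2  -3/8 ]
  [ 0    1     0    -1     0 ]
  [ 0    0     3     3     0 ]
  [ 0  1/2   9/2     4  -3/4 ]
R4 → R4 − 1/2·R2
  [ 1  1/4  -9/4  -5/2  -3/8 ]
  [ 0    1     0    -1     0 ]
  [ 0    0     3     3     0 ]
  [ 0    0   9/2   9/2  -3/4 ]
R3 → 1/3·R3
  [ 1  1/4  -9/4  -5/2  -3/8 ]
  [ 0    1     0    -1     0 ]
  [ 0    0     1     1     0 ]
  [ 0    0   9/2   9/2  -3/4 ]
R4 → R4 − 9/2·R3
  [ 1  1/4  -9/4  -5/2  -3/8 ]
  [ 0    1     0    -1     0 ]
  [ 0    0     1     1     0 ]
  [ 0    0     0     0  -3/4 ]
R4 → -4/3·R4
  [ 1  1/4  -9/4  -5/2  -3/8 ]
  [ 0    1     0    -1     0 ]
  [ 0    0     1     1     0 ]
  [ 0    0     0     0     1 ]
R1 → R1 + 3/8·R4
  [ 1  1/4  -9/4  -5/2  0 ]
  [ 0    1     0    -1  0 ]
  [ 0    0     1     1  0 ]
  [ 0    0     0     0  1 ]
R1 → R1 + 9/4·R3
  [ 1  1/4  0  -1/4  0 ]
  [ 0    1  0    -1  0 ]
  [ 0    0  1     1  0 ]
  [ 0    0  0     0  1 ]
R1 → R1 − 1/4·R2
  [ 1  0  0   0  0 ]
  [ 0  1  0  -1  0 ]
  [ 0  0  1   1  0 ]
  [ 0  0  0   0  1 ]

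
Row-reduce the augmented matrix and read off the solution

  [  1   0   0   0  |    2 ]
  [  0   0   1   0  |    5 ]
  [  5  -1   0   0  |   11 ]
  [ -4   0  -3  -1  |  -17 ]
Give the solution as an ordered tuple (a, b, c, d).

ρ3 ← ρ3 − 5·ρ1
ρ4 ← ρ4 + 4·ρ1
ρ2 ↔ ρ3
ρ2 ← -1·ρ2
ρ4 ← ρ4 + 3·ρ3
ρ4 ← -1·ρ4
Reading off the last column: a = 2, b = -1, c = 5, d = -6.

(2, -1, 5, -6)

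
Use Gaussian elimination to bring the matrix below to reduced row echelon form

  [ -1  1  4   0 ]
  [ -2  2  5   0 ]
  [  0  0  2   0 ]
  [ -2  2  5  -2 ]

ρ1 -> -1·ρ1
  [  1  -1  -4   0 ]
  [ -2   2   5   0 ]
  [  0   0   2   0 ]
  [ -2   2   5  -2 ]
ρ2 -> ρ2 + 2·ρ1
  [  1  -1  -4   0 ]
  [  0   0  -3   0 ]
  [  0   0   2   0 ]
  [ -2   2   5  -2 ]
ρ4 -> ρ4 + 2·ρ1
  [ 1  -1  -4   0 ]
  [ 0   0  -3   0 ]
  [ 0   0   2   0 ]
  [ 0   0  -3  -2 ]
ρ2 -> -1/3·ρ2
  [ 1  -1  -4   0 ]
  [ 0   0   1   0 ]
  [ 0   0   2   0 ]
  [ 0   0  -3  -2 ]
ρ3 -> ρ3 − 2·ρ2
  [ 1  -1  -4   0 ]
  [ 0   0   1   0 ]
  [ 0   0   0   0 ]
  [ 0   0  -3  -2 ]
ρ4 -> ρ4 + 3·ρ2
  [ 1  -1  -4   0 ]
  [ 0   0   1   0 ]
  [ 0   0   0   0 ]
  [ 0   0   0  -2 ]
ρ3 ↔ ρ4
  [ 1  -1  -4   0 ]
  [ 0   0   1   0 ]
  [ 0   0   0  -2 ]
  [ 0   0   0   0 ]
ρ3 -> -1/2·ρ3
  [ 1  -1  -4  0 ]
  [ 0   0   1  0 ]
  [ 0   0   0  1 ]
  [ 0   0   0  0 ]
ρ1 -> ρ1 + 4·ρ2
  [ 1  -1  0  0 ]
  [ 0   0  1  0 ]
  [ 0   0  0  1 ]
  [ 0   0  0  0 ]

[[1, -1, 0, 0], [0, 0, 1, 0], [0, 0, 0, 1], [0, 0, 0, 0]]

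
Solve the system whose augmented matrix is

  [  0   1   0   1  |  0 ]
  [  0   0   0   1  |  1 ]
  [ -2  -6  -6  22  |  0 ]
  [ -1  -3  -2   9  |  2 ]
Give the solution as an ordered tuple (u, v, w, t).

(2, -1, 4, 1)

r1 <-> r3
r1 ← -1/2·r1
r4 ← r4 + r1
r2 <-> r3
r3 <-> r4
r3 ← r3 + 2·r4
r2 ← r2 − r4
r1 ← r1 + 11·r4
r1 ← r1 − 3·r3
r1 ← r1 − 3·r2
Reading off the last column: u = 2, v = -1, w = 4, t = 1.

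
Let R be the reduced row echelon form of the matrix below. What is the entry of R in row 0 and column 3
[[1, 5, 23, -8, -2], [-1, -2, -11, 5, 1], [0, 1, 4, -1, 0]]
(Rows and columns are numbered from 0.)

-3

Add ρ1 to ρ2.
Multiply ρ2 by 1/3.
Subtract ρ2 from ρ3.
Multiply ρ3 by 3.
Add 1/3 times ρ3 to ρ2.
Add 2 times ρ3 to ρ1.
Subtract 5 times ρ2 from ρ1.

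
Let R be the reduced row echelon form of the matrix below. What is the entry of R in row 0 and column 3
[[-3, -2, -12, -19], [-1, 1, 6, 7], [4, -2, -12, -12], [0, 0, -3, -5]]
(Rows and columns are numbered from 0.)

r1 → -1/3·r1
  [  1  2/3    4  19/3 ]
  [ -1    1    6     7 ]
  [  4   -2  -12   -12 ]
  [  0    0   -3    -5 ]
r2 → r2 + r1
  [ 1  2/3    4  19/3 ]
  [ 0  5/3   10  40/3 ]
  [ 4   -2  -12   -12 ]
  [ 0    0   -3    -5 ]
r3 → r3 − 4·r1
  [ 1    2/3    4    19/3 ]
  [ 0    5/3   10    40/3 ]
  [ 0  -14/3  -28  -112/3 ]
  [ 0      0   -3      -5 ]
r2 → 3/5·r2
  [ 1    2/3    4    19/3 ]
  [ 0      1    6       8 ]
  [ 0  -14/3  -28  -112/3 ]
  [ 0      0   -3      -5 ]
r3 → r3 + 14/3·r2
  [ 1  2/3   4  19/3 ]
  [ 0    1   6     8 ]
  [ 0    0   0     0 ]
  [ 0    0  -3    -5 ]
r3 <=> r4
  [ 1  2/3   4  19/3 ]
  [ 0    1   6     8 ]
  [ 0    0  -3    -5 ]
  [ 0    0   0     0 ]
r3 → -1/3·r3
  [ 1  2/3  4  19/3 ]
  [ 0    1  6     8 ]
  [ 0    0  1   5/3 ]
  [ 0    0  0     0 ]
r2 → r2 − 6·r3
  [ 1  2/3  4  19/3 ]
  [ 0    1  0    -2 ]
  [ 0    0  1   5/3 ]
  [ 0    0  0     0 ]
r1 → r1 − 4·r3
  [ 1  2/3  0  -1/3 ]
  [ 0    1  0    -2 ]
  [ 0    0  1   5/3 ]
  [ 0    0  0     0 ]
r1 → r1 − 2/3·r2
  [ 1  0  0    1 ]
  [ 0  1  0   -2 ]
  [ 0  0  1  5/3 ]
  [ 0  0  0    0 ]

1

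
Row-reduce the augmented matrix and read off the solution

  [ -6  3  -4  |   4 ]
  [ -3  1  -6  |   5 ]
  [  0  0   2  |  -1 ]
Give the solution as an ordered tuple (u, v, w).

R1 → -1/6·R1
  [  1  -1/2  2/3  |  -2/3 ]
  [ -3     1   -6  |     5 ]
  [  0     0    2  |    -1 ]
R2 → R2 + 3·R1
  [ 1  -1/2  2/3  |  -2/3 ]
  [ 0  -1/2   -4  |     3 ]
  [ 0     0    2  |    -1 ]
R2 → -2·R2
  [ 1  -1/2  2/3  |  -2/3 ]
  [ 0     1    8  |    -6 ]
  [ 0     0    2  |    -1 ]
R3 → 1/2·R3
  [ 1  -1/2  2/3  |  -2/3 ]
  [ 0     1    8  |    -6 ]
  [ 0     0    1  |  -1/2 ]
R2 → R2 − 8·R3
  [ 1  -1/2  2/3  |  -2/3 ]
  [ 0     1    0  |    -2 ]
  [ 0     0    1  |  -1/2 ]
R1 → R1 − 2/3·R3
  [ 1  -1/2  0  |  -1/3 ]
  [ 0     1  0  |    -2 ]
  [ 0     0  1  |  -1/2 ]
R1 → R1 + 1/2·R2
  [ 1  0  0  |  -4/3 ]
  [ 0  1  0  |    -2 ]
  [ 0  0  1  |  -1/2 ]
Reading off the last column: u = -4/3, v = -2, w = -1/2.

(-4/3, -2, -1/2)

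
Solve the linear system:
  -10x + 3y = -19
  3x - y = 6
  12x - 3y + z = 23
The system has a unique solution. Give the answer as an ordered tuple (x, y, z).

(1, -3, 2)

Form the augmented matrix and row-reduce:
  [ -10   3  0  |  -19 ]
  [   3  -1  0  |    6 ]
  [  12  -3  1  |   23 ]
R1 ← -1/10·R1
  [  1  -3/10  0  |  19/10 ]
  [  3     -1  0  |      6 ]
  [ 12     -3  1  |     23 ]
R2 ← R2 − 3·R1
  [  1  -3/10  0  |  19/10 ]
  [  0  -1/10  0  |   3/10 ]
  [ 12     -3  1  |     23 ]
R3 ← R3 − 12·R1
  [ 1  -3/10  0  |  19/10 ]
  [ 0  -1/10  0  |   3/10 ]
  [ 0    3/5  1  |    1/5 ]
R2 ← -10·R2
  [ 1  -3/10  0  |  19/10 ]
  [ 0      1  0  |     -3 ]
  [ 0    3/5  1  |    1/5 ]
R3 ← R3 − 3/5·R2
  [ 1  -3/10  0  |  19/10 ]
  [ 0      1  0  |     -3 ]
  [ 0      0  1  |      2 ]
R1 ← R1 + 3/10·R2
  [ 1  0  0  |   1 ]
  [ 0  1  0  |  -3 ]
  [ 0  0  1  |   2 ]
Reading off the last column: x = 1, y = -3, z = 2.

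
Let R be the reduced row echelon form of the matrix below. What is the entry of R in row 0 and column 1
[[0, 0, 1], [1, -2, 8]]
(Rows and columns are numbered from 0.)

Swap r1 and r2.
Subtract 8 times r2 from r1.

-2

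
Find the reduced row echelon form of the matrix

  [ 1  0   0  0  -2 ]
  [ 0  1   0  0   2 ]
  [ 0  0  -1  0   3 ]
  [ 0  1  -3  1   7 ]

R4 → R4 − R2
  [ 1  0   0  0  -2 ]
  [ 0  1   0  0   2 ]
  [ 0  0  -1  0   3 ]
  [ 0  0  -3  1   5 ]
R3 → -1·R3
  [ 1  0   0  0  -2 ]
  [ 0  1   0  0   2 ]
  [ 0  0   1  0  -3 ]
  [ 0  0  -3  1   5 ]
R4 → R4 + 3·R3
  [ 1  0  0  0  -2 ]
  [ 0  1  0  0   2 ]
  [ 0  0  1  0  -3 ]
  [ 0  0  0  1  -4 ]

[[1, 0, 0, 0, -2], [0, 1, 0, 0, 2], [0, 0, 1, 0, -3], [0, 0, 0, 1, -4]]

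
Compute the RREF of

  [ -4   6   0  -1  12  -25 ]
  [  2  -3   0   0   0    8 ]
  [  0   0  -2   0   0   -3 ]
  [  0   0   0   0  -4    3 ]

[[1, -3/2, 0, 0, 0, 4], [0, 0, 1, 0, 0, 3/2], [0, 0, 0, 1, 0, 0], [0, 0, 0, 0, 1, -3/4]]

R1 → -1/4·R1
  [ 1  -3/2   0  1/4  -3  25/4 ]
  [ 2    -3   0    0   0     8 ]
  [ 0     0  -2    0   0    -3 ]
  [ 0     0   0    0  -4     3 ]
R2 → R2 − 2·R1
  [ 1  -3/2   0   1/4  -3  25/4 ]
  [ 0     0   0  -1/2   6  -9/2 ]
  [ 0     0  -2     0   0    -3 ]
  [ 0     0   0     0  -4     3 ]
R2 <-> R3
  [ 1  -3/2   0   1/4  -3  25/4 ]
  [ 0     0  -2     0   0    -3 ]
  [ 0     0   0  -1/2   6  -9/2 ]
  [ 0     0   0     0  -4     3 ]
R2 → -1/2·R2
  [ 1  -3/2  0   1/4  -3  25/4 ]
  [ 0     0  1     0   0   3/2 ]
  [ 0     0  0  -1/2   6  -9/2 ]
  [ 0     0  0     0  -4     3 ]
R3 → -2·R3
  [ 1  -3/2  0  1/4   -3  25/4 ]
  [ 0     0  1    0    0   3/2 ]
  [ 0     0  0    1  -12     9 ]
  [ 0     0  0    0   -4     3 ]
R4 → -1/4·R4
  [ 1  -3/2  0  1/4   -3  25/4 ]
  [ 0     0  1    0    0   3/2 ]
  [ 0     0  0    1  -12     9 ]
  [ 0     0  0    0    1  -3/4 ]
R3 → R3 + 12·R4
  [ 1  -3/2  0  1/4  -3  25/4 ]
  [ 0     0  1    0   0   3/2 ]
  [ 0     0  0    1   0     0 ]
  [ 0     0  0    0   1  -3/4 ]
R1 → R1 + 3·R4
  [ 1  -3/2  0  1/4  0     4 ]
  [ 0     0  1    0  0   3/2 ]
  [ 0     0  0    1  0     0 ]
  [ 0     0  0    0  1  -3/4 ]
R1 → R1 − 1/4·R3
  [ 1  -3/2  0  0  0     4 ]
  [ 0     0  1  0  0   3/2 ]
  [ 0     0  0  1  0     0 ]
  [ 0     0  0  0  1  -3/4 ]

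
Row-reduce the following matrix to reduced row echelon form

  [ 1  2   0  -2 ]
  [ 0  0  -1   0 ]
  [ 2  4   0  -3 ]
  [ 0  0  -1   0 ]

[[1, 2, 0, 0], [0, 0, 1, 0], [0, 0, 0, 1], [0, 0, 0, 0]]

Subtract 2 times R1 from R3.
  [ 1  2   0  -2 ]
  [ 0  0  -1   0 ]
  [ 0  0   0   1 ]
  [ 0  0  -1   0 ]
Multiply R2 by -1.
  [ 1  2   0  -2 ]
  [ 0  0   1   0 ]
  [ 0  0   0   1 ]
  [ 0  0  -1   0 ]
Add R2 to R4.
  [ 1  2  0  -2 ]
  [ 0  0  1   0 ]
  [ 0  0  0   1 ]
  [ 0  0  0   0 ]
Add 2 times R3 to R1.
  [ 1  2  0  0 ]
  [ 0  0  1  0 ]
  [ 0  0  0  1 ]
  [ 0  0  0  0 ]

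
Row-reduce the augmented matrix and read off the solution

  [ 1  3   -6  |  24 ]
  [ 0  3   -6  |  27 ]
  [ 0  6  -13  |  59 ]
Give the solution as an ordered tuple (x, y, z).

(-3, -1, -5)

r2 -> 1/3·r2
  [ 1  3   -6  |  24 ]
  [ 0  1   -2  |   9 ]
  [ 0  6  -13  |  59 ]
r3 -> r3 − 6·r2
  [ 1  3  -6  |  24 ]
  [ 0  1  -2  |   9 ]
  [ 0  0  -1  |   5 ]
r3 -> -1·r3
  [ 1  3  -6  |  24 ]
  [ 0  1  -2  |   9 ]
  [ 0  0   1  |  -5 ]
r2 -> r2 + 2·r3
  [ 1  3  -6  |  24 ]
  [ 0  1   0  |  -1 ]
  [ 0  0   1  |  -5 ]
r1 -> r1 + 6·r3
  [ 1  3  0  |  -6 ]
  [ 0  1  0  |  -1 ]
  [ 0  0  1  |  -5 ]
r1 -> r1 − 3·r2
  [ 1  0  0  |  -3 ]
  [ 0  1  0  |  -1 ]
  [ 0  0  1  |  -5 ]
Reading off the last column: x = -3, y = -1, z = -5.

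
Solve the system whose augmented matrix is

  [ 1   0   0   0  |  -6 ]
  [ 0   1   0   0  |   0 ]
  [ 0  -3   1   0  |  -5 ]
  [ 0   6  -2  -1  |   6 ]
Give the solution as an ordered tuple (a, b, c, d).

ρ3 ← ρ3 + 3·ρ2
  [ 1  0   0   0  |  -6 ]
  [ 0  1   0   0  |   0 ]
  [ 0  0   1   0  |  -5 ]
  [ 0  6  -2  -1  |   6 ]
ρ4 ← ρ4 − 6·ρ2
  [ 1  0   0   0  |  -6 ]
  [ 0  1   0   0  |   0 ]
  [ 0  0   1   0  |  -5 ]
  [ 0  0  -2  -1  |   6 ]
ρ4 ← ρ4 + 2·ρ3
  [ 1  0  0   0  |  -6 ]
  [ 0  1  0   0  |   0 ]
  [ 0  0  1   0  |  -5 ]
  [ 0  0  0  -1  |  -4 ]
ρ4 ← -1·ρ4
  [ 1  0  0  0  |  -6 ]
  [ 0  1  0  0  |   0 ]
  [ 0  0  1  0  |  -5 ]
  [ 0  0  0  1  |   4 ]
Reading off the last column: a = -6, b = 0, c = -5, d = 4.

(-6, 0, -5, 4)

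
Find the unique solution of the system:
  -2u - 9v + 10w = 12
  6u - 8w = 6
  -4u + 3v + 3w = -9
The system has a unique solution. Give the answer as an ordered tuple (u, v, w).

Form the augmented matrix and row-reduce:
  [ -2  -9  10  |  12 ]
  [  6   0  -8  |   6 ]
  [ -4   3   3  |  -9 ]
r1 ← -1/2·r1
  [  1  9/2  -5  |  -6 ]
  [  6    0  -8  |   6 ]
  [ -4    3   3  |  -9 ]
r2 ← r2 − 6·r1
  [  1  9/2  -5  |  -6 ]
  [  0  -27  22  |  42 ]
  [ -4    3   3  |  -9 ]
r3 ← r3 + 4·r1
  [ 1  9/2   -5  |   -6 ]
  [ 0  -27   22  |   42 ]
  [ 0   21  -17  |  -33 ]
r2 ← -1/27·r2
  [ 1  9/2      -5  |     -6 ]
  [ 0    1  -22/27  |  -14/9 ]
  [ 0   21     -17  |    -33 ]
r3 ← r3 − 21·r2
  [ 1  9/2      -5  |     -6 ]
  [ 0    1  -22/27  |  -14/9 ]
  [ 0    0     1/9  |   -1/3 ]
r3 ← 9·r3
  [ 1  9/2      -5  |     -6 ]
  [ 0    1  -22/27  |  -14/9 ]
  [ 0    0       1  |     -3 ]
r2 ← r2 + 22/27·r3
  [ 1  9/2  -5  |  -6 ]
  [ 0    1   0  |  -4 ]
  [ 0    0   1  |  -3 ]
r1 ← r1 + 5·r3
  [ 1  9/2  0  |  -21 ]
  [ 0    1  0  |   -4 ]
  [ 0    0  1  |   -3 ]
r1 ← r1 − 9/2·r2
  [ 1  0  0  |  -3 ]
  [ 0  1  0  |  -4 ]
  [ 0  0  1  |  -3 ]
Reading off the last column: u = -3, v = -4, w = -3.

(-3, -4, -3)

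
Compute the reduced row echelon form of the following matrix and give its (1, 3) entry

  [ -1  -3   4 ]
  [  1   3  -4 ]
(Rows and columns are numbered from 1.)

-4

R1 := -1·R1
  [ 1  3  -4 ]
  [ 1  3  -4 ]
R2 := R2 − R1
  [ 1  3  -4 ]
  [ 0  0   0 ]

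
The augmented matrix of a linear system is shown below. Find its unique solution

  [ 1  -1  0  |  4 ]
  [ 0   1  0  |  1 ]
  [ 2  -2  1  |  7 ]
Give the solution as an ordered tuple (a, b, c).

(5, 1, -1)

R3 ← R3 − 2·R1
  [ 1  -1  0  |   4 ]
  [ 0   1  0  |   1 ]
  [ 0   0  1  |  -1 ]
R1 ← R1 + R2
  [ 1  0  0  |   5 ]
  [ 0  1  0  |   1 ]
  [ 0  0  1  |  -1 ]
Reading off the last column: a = 5, b = 1, c = -1.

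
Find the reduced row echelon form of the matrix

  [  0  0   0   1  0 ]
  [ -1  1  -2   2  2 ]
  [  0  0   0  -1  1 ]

Swap ρ1 and ρ2.
  [ -1  1  -2   2  2 ]
  [  0  0   0   1  0 ]
  [  0  0   0  -1  1 ]
Multiply ρ1 by -1.
  [ 1  -1  2  -2  -2 ]
  [ 0   0  0   1   0 ]
  [ 0   0  0  -1   1 ]
Add ρ2 to ρ3.
  [ 1  -1  2  -2  -2 ]
  [ 0   0  0   1   0 ]
  [ 0   0  0   0   1 ]
Add 2 times ρ3 to ρ1.
  [ 1  -1  2  -2  0 ]
  [ 0   0  0   1  0 ]
  [ 0   0  0   0  1 ]
Add 2 times ρ2 to ρ1.
  [ 1  -1  2  0  0 ]
  [ 0   0  0  1  0 ]
  [ 0   0  0  0  1 ]

[[1, -1, 2, 0, 0], [0, 0, 0, 1, 0], [0, 0, 0, 0, 1]]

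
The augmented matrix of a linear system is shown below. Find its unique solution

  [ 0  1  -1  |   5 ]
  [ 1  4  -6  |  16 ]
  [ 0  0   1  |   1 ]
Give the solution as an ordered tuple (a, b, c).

(-2, 6, 1)

Swap r1 and r2.
Add r3 to r2.
Add 6 times r3 to r1.
Subtract 4 times r2 from r1.
Reading off the last column: a = -2, b = 6, c = 1.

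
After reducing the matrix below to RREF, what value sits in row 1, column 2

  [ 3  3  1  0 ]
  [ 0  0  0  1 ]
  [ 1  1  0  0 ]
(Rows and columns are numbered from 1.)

1

R1 ← 1/3·R1
  [ 1  1  1/3  0 ]
  [ 0  0    0  1 ]
  [ 1  1    0  0 ]
R3 ← R3 − R1
  [ 1  1   1/3  0 ]
  [ 0  0     0  1 ]
  [ 0  0  -1/3  0 ]
R2 <-> R3
  [ 1  1   1/3  0 ]
  [ 0  0  -1/3  0 ]
  [ 0  0     0  1 ]
R2 ← -3·R2
  [ 1  1  1/3  0 ]
  [ 0  0    1  0 ]
  [ 0  0    0  1 ]
R1 ← R1 − 1/3·R2
  [ 1  1  0  0 ]
  [ 0  0  1  0 ]
  [ 0  0  0  1 ]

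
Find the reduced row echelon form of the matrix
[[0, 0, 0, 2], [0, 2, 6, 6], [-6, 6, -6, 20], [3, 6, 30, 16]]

[[1, 0, 4, 0], [0, 1, 3, 0], [0, 0, 0, 1], [0, 0, 0, 0]]

R1 <=> R3
  [ -6  6  -6  20 ]
  [  0  2   6   6 ]
  [  0  0   0   2 ]
  [  3  6  30  16 ]
R1 → -1/6·R1
  [ 1  -1   1  -10/3 ]
  [ 0   2   6      6 ]
  [ 0   0   0      2 ]
  [ 3   6  30     16 ]
R4 → R4 − 3·R1
  [ 1  -1   1  -10/3 ]
  [ 0   2   6      6 ]
  [ 0   0   0      2 ]
  [ 0   9  27     26 ]
R2 → 1/2·R2
  [ 1  -1   1  -10/3 ]
  [ 0   1   3      3 ]
  [ 0   0   0      2 ]
  [ 0   9  27     26 ]
R4 → R4 − 9·R2
  [ 1  -1  1  -10/3 ]
  [ 0   1  3      3 ]
  [ 0   0  0      2 ]
  [ 0   0  0     -1 ]
R3 → 1/2·R3
  [ 1  -1  1  -10/3 ]
  [ 0   1  3      3 ]
  [ 0   0  0      1 ]
  [ 0   0  0     -1 ]
R4 → R4 + R3
  [ 1  -1  1  -10/3 ]
  [ 0   1  3      3 ]
  [ 0   0  0      1 ]
  [ 0   0  0      0 ]
R2 → R2 − 3·R3
  [ 1  -1  1  -10/3 ]
  [ 0   1  3      0 ]
  [ 0   0  0      1 ]
  [ 0   0  0      0 ]
R1 → R1 + 10/3·R3
  [ 1  -1  1  0 ]
  [ 0   1  3  0 ]
  [ 0   0  0  1 ]
  [ 0   0  0  0 ]
R1 → R1 + R2
  [ 1  0  4  0 ]
  [ 0  1  3  0 ]
  [ 0  0  0  1 ]
  [ 0  0  0  0 ]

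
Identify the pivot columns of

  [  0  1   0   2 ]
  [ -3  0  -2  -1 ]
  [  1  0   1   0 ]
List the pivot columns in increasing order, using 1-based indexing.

1, 2, 3

r1 <=> r2
  [ -3  0  -2  -1 ]
  [  0  1   0   2 ]
  [  1  0   1   0 ]
r1 := -1/3·r1
  [ 1  0  2/3  1/3 ]
  [ 0  1    0    2 ]
  [ 1  0    1    0 ]
r3 := r3 − r1
  [ 1  0  2/3   1/3 ]
  [ 0  1    0     2 ]
  [ 0  0  1/3  -1/3 ]
r3 := 3·r3
  [ 1  0  2/3  1/3 ]
  [ 0  1    0    2 ]
  [ 0  0    1   -1 ]
r1 := r1 − 2/3·r3
  [ 1  0  0   1 ]
  [ 0  1  0   2 ]
  [ 0  0  1  -1 ]
Pivot columns are the columns containing a leading 1.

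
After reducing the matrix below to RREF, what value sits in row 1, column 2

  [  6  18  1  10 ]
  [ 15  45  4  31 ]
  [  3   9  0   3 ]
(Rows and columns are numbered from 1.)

R1 ← 1/6·R1
  [  1   3  1/6  5/3 ]
  [ 15  45    4   31 ]
  [  3   9    0    3 ]
R2 ← R2 − 15·R1
  [ 1  3  1/6  5/3 ]
  [ 0  0  3/2    6 ]
  [ 3  9    0    3 ]
R3 ← R3 − 3·R1
  [ 1  3   1/6  5/3 ]
  [ 0  0   3/2    6 ]
  [ 0  0  -1/2   -2 ]
R2 ← 2/3·R2
  [ 1  3   1/6  5/3 ]
  [ 0  0     1    4 ]
  [ 0  0  -1/2   -2 ]
R3 ← R3 + 1/2·R2
  [ 1  3  1/6  5/3 ]
  [ 0  0    1    4 ]
  [ 0  0    0    0 ]
R1 ← R1 − 1/6·R2
  [ 1  3  0  1 ]
  [ 0  0  1  4 ]
  [ 0  0  0  0 ]

3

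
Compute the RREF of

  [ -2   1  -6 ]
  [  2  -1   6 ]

R1 -> -1/2·R1
  [ 1  -1/2  3 ]
  [ 2    -1  6 ]
R2 -> R2 − 2·R1
  [ 1  -1/2  3 ]
  [ 0     0  0 ]

[[1, -1/2, 3], [0, 0, 0]]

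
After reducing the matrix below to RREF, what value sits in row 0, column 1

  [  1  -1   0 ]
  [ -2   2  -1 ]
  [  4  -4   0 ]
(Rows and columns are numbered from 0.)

-1

ρ2 → ρ2 + 2·ρ1
ρ3 → ρ3 − 4·ρ1
ρ2 → -1·ρ2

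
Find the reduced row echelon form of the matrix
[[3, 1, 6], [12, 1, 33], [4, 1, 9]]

[[1, 0, 3], [0, 1, -3], [0, 0, 0]]

R1 → 1/3·R1
  [  1  1/3   2 ]
  [ 12    1  33 ]
  [  4    1   9 ]
R2 → R2 − 12·R1
  [ 1  1/3  2 ]
  [ 0   -3  9 ]
  [ 4    1  9 ]
R3 → R3 − 4·R1
  [ 1   1/3  2 ]
  [ 0    -3  9 ]
  [ 0  -1/3  1 ]
R2 → -1/3·R2
  [ 1   1/3   2 ]
  [ 0     1  -3 ]
  [ 0  -1/3   1 ]
R3 → R3 + 1/3·R2
  [ 1  1/3   2 ]
  [ 0    1  -3 ]
  [ 0    0   0 ]
R1 → R1 − 1/3·R2
  [ 1  0   3 ]
  [ 0  1  -3 ]
  [ 0  0   0 ]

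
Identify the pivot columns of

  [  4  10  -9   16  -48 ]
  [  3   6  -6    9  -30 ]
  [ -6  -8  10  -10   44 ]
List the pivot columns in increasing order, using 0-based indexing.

R1 -> 1/4·R1
R2 -> R2 − 3·R1
R3 -> R3 + 6·R1
R2 -> -2/3·R2
R3 -> R3 − 7·R2
R1 -> R1 − 5/2·R2
Pivot columns are the columns containing a leading 1.

0, 1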